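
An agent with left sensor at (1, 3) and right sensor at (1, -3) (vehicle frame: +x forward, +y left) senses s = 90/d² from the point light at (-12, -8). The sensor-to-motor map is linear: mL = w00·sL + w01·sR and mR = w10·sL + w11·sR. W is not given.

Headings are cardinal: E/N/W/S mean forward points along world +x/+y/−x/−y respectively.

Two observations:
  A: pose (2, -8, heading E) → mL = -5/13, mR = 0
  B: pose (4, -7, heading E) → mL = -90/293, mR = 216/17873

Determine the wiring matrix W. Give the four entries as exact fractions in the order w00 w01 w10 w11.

0 -1 -1 1

obs A: pose=(2,-8,E) → sL=5/13, sR=5/13, mL=-5/13, mR=0
obs B: pose=(4,-7,E) → sL=18/61, sR=90/293, mL=-90/293, mR=216/17873
sensor matrix S = [[5/13, 5/13], [18/61, 90/293]]; det S = 1080/232349
solve [mL_A; mL_B] = S·[w00; w01] and [mR_A; mR_B] = S·[w10; w11]:
  w00 = 0, w01 = -1, w10 = -1, w11 = 1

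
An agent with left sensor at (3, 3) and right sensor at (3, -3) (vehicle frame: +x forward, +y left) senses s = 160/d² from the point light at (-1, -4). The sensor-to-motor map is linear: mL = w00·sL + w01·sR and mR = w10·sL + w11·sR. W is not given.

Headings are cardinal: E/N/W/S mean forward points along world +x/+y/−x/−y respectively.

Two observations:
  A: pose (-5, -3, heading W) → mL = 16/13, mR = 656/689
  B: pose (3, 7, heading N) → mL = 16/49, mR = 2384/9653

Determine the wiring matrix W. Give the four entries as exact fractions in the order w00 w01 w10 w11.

obs A: pose=(-5,-3,W) → sL=160/53, sR=32/13, mL=16/13, mR=656/689
obs B: pose=(3,7,N) → sL=160/197, sR=32/49, mL=16/49, mR=2384/9653
sensor matrix S = [[160/53, 32/13], [160/197, 32/49]]; det S = -184320/6650917
solve [mL_A; mL_B] = S·[w00; w01] and [mR_A; mR_B] = S·[w10; w11]:
  w00 = 0, w01 = 1/2, w10 = -1/2, w11 = 1

0 1/2 -1/2 1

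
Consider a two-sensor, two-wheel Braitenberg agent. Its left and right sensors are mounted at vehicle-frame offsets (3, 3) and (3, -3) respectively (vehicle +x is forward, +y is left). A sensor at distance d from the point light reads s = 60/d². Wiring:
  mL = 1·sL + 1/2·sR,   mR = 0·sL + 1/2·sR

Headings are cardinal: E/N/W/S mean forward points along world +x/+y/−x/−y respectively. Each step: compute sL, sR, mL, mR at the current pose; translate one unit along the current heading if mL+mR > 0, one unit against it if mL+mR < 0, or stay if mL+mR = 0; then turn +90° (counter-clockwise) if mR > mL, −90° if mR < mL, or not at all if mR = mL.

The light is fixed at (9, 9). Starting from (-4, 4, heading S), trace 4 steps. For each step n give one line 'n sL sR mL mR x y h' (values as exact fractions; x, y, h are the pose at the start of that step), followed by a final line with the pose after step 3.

0 15/41 3/16 603/1312 3/32 -4 4 S
1 60/337 12/53 5202/17861 6/53 -4 3 W
2 30/149 6/13 837/1937 3/13 -5 3 N
3 12/25 12/37 594/925 6/37 -5 4 E
final -4 4 S

n=0: pose=(-4,4,S); sL=15/41, sR=3/16; mL=603/1312, mR=3/32; mL+mR=363/656 → advance +1; mR−mL=-15/41 → turn -1·90°
n=1: pose=(-4,3,W); sL=60/337, sR=12/53; mL=5202/17861, mR=6/53; mL+mR=7224/17861 → advance +1; mR−mL=-60/337 → turn -1·90°
n=2: pose=(-5,3,N); sL=30/149, sR=6/13; mL=837/1937, mR=3/13; mL+mR=1284/1937 → advance +1; mR−mL=-30/149 → turn -1·90°
n=3: pose=(-5,4,E); sL=12/25, sR=12/37; mL=594/925, mR=6/37; mL+mR=744/925 → advance +1; mR−mL=-12/25 → turn -1·90°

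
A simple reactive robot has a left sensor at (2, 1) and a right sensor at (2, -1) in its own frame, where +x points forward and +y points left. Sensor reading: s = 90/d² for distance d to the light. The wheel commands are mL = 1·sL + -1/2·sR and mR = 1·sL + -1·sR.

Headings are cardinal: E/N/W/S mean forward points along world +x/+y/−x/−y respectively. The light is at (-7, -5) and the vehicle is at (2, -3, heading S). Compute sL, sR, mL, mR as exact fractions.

9/10 45/32 63/320 -81/160

left sensor world pos  = (3, -5); dL² = 100
right sensor world pos = (1, -5); dR² = 64
sL = 90/100 = 9/10
sR = 90/64 = 45/32
mL = 1·sL + -1/2·sR = 63/320
mR = 1·sL + -1·sR = -81/160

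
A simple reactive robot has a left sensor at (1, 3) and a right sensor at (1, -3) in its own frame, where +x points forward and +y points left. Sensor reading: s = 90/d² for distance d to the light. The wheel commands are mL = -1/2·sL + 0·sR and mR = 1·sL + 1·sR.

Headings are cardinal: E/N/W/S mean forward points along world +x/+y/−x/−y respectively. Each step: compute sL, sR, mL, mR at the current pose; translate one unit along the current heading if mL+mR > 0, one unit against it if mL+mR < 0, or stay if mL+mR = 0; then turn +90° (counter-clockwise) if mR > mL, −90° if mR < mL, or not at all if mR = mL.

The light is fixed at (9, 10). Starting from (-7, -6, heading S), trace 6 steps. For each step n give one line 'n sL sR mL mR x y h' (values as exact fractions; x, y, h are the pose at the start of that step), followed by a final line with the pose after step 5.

n=0: pose=(-7,-6,S); sL=45/229, sR=9/65; mL=-45/458, mR=4986/14885; mL+mR=7047/29770 → advance +1; mR−mL=12897/29770 → turn +1·90°
n=1: pose=(-7,-7,E); sL=90/421, sR=18/125; mL=-45/421, mR=18828/52625; mL+mR=13203/52625 → advance +1; mR−mL=24453/52625 → turn +1·90°
n=2: pose=(-6,-7,N); sL=9/58, sR=9/40; mL=-9/116, mR=441/1160; mL+mR=351/1160 → advance +1; mR−mL=531/1160 → turn +1·90°
n=3: pose=(-6,-6,W); sL=90/617, sR=18/85; mL=-45/617, mR=18756/52445; mL+mR=14931/52445 → advance +1; mR−mL=22581/52445 → turn +1·90°
n=4: pose=(-7,-6,S); sL=45/229, sR=9/65; mL=-45/458, mR=4986/14885; mL+mR=7047/29770 → advance +1; mR−mL=12897/29770 → turn +1·90°
n=5: pose=(-7,-7,E); sL=90/421, sR=18/125; mL=-45/421, mR=18828/52625; mL+mR=13203/52625 → advance +1; mR−mL=24453/52625 → turn +1·90°

0 45/229 9/65 -45/458 4986/14885 -7 -6 S
1 90/421 18/125 -45/421 18828/52625 -7 -7 E
2 9/58 9/40 -9/116 441/1160 -6 -7 N
3 90/617 18/85 -45/617 18756/52445 -6 -6 W
4 45/229 9/65 -45/458 4986/14885 -7 -6 S
5 90/421 18/125 -45/421 18828/52625 -7 -7 E
final -6 -7 N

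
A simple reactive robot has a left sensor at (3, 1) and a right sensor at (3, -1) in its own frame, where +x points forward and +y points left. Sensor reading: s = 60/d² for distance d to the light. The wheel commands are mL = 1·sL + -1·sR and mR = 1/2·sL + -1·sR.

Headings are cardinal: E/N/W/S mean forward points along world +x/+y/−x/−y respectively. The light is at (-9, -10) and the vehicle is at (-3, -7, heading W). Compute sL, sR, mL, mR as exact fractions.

60/13 12/5 144/65 -6/65

left sensor world pos  = (-6, -8); dL² = 13
right sensor world pos = (-6, -6); dR² = 25
sL = 60/13 = 60/13
sR = 60/25 = 12/5
mL = 1·sL + -1·sR = 144/65
mR = 1/2·sL + -1·sR = -6/65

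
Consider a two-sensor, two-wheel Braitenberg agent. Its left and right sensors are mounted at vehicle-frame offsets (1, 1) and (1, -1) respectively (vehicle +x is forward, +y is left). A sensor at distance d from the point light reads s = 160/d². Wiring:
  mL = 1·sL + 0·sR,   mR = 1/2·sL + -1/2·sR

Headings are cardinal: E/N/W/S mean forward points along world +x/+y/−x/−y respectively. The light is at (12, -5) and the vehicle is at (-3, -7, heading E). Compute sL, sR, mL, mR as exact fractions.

left sensor world pos  = (-2, -6); dL² = 197
right sensor world pos = (-2, -8); dR² = 205
sL = 160/197 = 160/197
sR = 160/205 = 32/41
mL = 1·sL + 0·sR = 160/197
mR = 1/2·sL + -1/2·sR = 128/8077

160/197 32/41 160/197 128/8077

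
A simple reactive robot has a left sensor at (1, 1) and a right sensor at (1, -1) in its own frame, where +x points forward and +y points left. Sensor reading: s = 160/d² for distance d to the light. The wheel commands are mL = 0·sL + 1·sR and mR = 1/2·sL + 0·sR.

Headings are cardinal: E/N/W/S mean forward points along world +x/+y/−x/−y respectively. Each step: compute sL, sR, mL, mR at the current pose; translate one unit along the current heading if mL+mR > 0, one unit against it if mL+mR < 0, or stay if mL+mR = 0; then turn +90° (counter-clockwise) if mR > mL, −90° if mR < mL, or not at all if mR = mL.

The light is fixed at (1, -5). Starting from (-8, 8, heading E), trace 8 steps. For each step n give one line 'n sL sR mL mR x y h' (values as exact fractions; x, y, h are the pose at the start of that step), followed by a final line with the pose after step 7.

0 8/13 10/13 10/13 4/13 -8 8 E
1 160/193 32/45 32/45 80/193 -7 8 S
2 80/101 16/25 16/25 40/101 -7 7 W
3 160/269 160/233 160/233 80/269 -8 7 N
4 8/13 10/13 10/13 4/13 -8 8 E
5 160/193 32/45 32/45 80/193 -7 8 S
6 80/101 16/25 16/25 40/101 -7 7 W
7 160/269 160/233 160/233 80/269 -8 7 N
final -8 8 E

n=0: pose=(-8,8,E); sL=8/13, sR=10/13; mL=10/13, mR=4/13; mL+mR=14/13 → advance +1; mR−mL=-6/13 → turn -1·90°
n=1: pose=(-7,8,S); sL=160/193, sR=32/45; mL=32/45, mR=80/193; mL+mR=9776/8685 → advance +1; mR−mL=-2576/8685 → turn -1·90°
n=2: pose=(-7,7,W); sL=80/101, sR=16/25; mL=16/25, mR=40/101; mL+mR=2616/2525 → advance +1; mR−mL=-616/2525 → turn -1·90°
n=3: pose=(-8,7,N); sL=160/269, sR=160/233; mL=160/233, mR=80/269; mL+mR=61680/62677 → advance +1; mR−mL=-24400/62677 → turn -1·90°
n=4: pose=(-8,8,E); sL=8/13, sR=10/13; mL=10/13, mR=4/13; mL+mR=14/13 → advance +1; mR−mL=-6/13 → turn -1·90°
n=5: pose=(-7,8,S); sL=160/193, sR=32/45; mL=32/45, mR=80/193; mL+mR=9776/8685 → advance +1; mR−mL=-2576/8685 → turn -1·90°
n=6: pose=(-7,7,W); sL=80/101, sR=16/25; mL=16/25, mR=40/101; mL+mR=2616/2525 → advance +1; mR−mL=-616/2525 → turn -1·90°
n=7: pose=(-8,7,N); sL=160/269, sR=160/233; mL=160/233, mR=80/269; mL+mR=61680/62677 → advance +1; mR−mL=-24400/62677 → turn -1·90°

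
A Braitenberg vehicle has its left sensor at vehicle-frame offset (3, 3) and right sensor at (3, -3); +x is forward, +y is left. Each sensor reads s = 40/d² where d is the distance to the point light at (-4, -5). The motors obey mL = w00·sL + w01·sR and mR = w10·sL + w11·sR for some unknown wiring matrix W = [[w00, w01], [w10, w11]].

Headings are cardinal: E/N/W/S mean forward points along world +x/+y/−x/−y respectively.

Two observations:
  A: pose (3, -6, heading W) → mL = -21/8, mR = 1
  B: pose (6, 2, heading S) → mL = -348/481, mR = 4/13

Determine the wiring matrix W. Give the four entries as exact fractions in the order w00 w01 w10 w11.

obs A: pose=(3,-6,W) → sL=5/4, sR=2, mL=-21/8, mR=1
obs B: pose=(6,2,S) → sL=8/37, sR=8/13, mL=-348/481, mR=4/13
sensor matrix S = [[5/4, 2], [8/37, 8/13]]; det S = 162/481
solve [mL_A; mL_B] = S·[w00; w01] and [mR_A; mR_B] = S·[w10; w11]:
  w00 = -1/2, w01 = -1, w10 = 0, w11 = 1/2

-1/2 -1 0 1/2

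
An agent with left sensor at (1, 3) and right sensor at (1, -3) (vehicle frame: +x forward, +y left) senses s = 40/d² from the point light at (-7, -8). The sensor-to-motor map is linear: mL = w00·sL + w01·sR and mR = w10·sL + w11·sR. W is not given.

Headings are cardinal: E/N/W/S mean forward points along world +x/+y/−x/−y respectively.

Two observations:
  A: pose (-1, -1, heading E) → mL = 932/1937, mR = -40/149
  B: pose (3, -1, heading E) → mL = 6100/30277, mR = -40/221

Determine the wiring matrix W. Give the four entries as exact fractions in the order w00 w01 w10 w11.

obs A: pose=(-1,-1,E) → sL=40/149, sR=8/13, mL=932/1937, mR=-40/149
obs B: pose=(3,-1,E) → sL=40/221, sR=40/137, mL=6100/30277, mR=-40/221
sensor matrix S = [[40/149, 8/13], [40/221, 40/137]]; det S = -1935360/58646549
solve [mL_A; mL_B] = S·[w00; w01] and [mR_A; mR_B] = S·[w10; w11]:
  w00 = -1/2, w01 = 1, w10 = -1, w11 = 0

-1/2 1 -1 0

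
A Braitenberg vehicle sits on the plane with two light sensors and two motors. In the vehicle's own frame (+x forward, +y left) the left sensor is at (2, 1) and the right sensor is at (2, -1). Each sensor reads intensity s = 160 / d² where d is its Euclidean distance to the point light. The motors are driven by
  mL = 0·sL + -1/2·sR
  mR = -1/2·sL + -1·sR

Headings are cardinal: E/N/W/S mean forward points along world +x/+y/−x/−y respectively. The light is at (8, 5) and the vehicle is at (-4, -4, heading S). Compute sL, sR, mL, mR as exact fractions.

80/121 16/29 -8/29 -3096/3509

left sensor world pos  = (-3, -6); dL² = 242
right sensor world pos = (-5, -6); dR² = 290
sL = 160/242 = 80/121
sR = 160/290 = 16/29
mL = 0·sL + -1/2·sR = -8/29
mR = -1/2·sL + -1·sR = -3096/3509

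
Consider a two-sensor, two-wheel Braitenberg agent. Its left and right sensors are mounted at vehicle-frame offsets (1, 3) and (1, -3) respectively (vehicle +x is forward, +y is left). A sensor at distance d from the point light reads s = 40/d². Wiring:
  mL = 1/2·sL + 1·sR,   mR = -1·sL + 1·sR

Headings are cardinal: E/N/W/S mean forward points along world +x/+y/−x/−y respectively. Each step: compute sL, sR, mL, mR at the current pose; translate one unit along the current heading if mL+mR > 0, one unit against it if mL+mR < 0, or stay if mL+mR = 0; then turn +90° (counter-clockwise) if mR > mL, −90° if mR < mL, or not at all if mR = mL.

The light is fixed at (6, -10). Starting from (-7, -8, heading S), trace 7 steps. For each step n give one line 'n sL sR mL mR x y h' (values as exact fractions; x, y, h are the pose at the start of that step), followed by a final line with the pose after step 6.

n=0: pose=(-7,-8,S); sL=40/101, sR=40/257; mL=9180/25957, mR=-6240/25957; mL+mR=2940/25957 → advance +1; mR−mL=-60/101 → turn -1·90°
n=1: pose=(-7,-9,W); sL=1/5, sR=10/53; mL=153/530, mR=-3/265; mL+mR=147/530 → advance +1; mR−mL=-3/10 → turn -1·90°
n=2: pose=(-8,-9,N); sL=40/293, sR=8/25; mL=2844/7325, mR=1344/7325; mL+mR=4188/7325 → advance +1; mR−mL=-60/293 → turn -1·90°
n=3: pose=(-8,-8,E); sL=20/97, sR=4/17; mL=558/1649, mR=48/1649; mL+mR=606/1649 → advance +1; mR−mL=-30/97 → turn -1·90°
n=4: pose=(-7,-8,S); sL=40/101, sR=40/257; mL=9180/25957, mR=-6240/25957; mL+mR=2940/25957 → advance +1; mR−mL=-60/101 → turn -1·90°
n=5: pose=(-7,-9,W); sL=1/5, sR=10/53; mL=153/530, mR=-3/265; mL+mR=147/530 → advance +1; mR−mL=-3/10 → turn -1·90°
n=6: pose=(-8,-9,N); sL=40/293, sR=8/25; mL=2844/7325, mR=1344/7325; mL+mR=4188/7325 → advance +1; mR−mL=-60/293 → turn -1·90°

0 40/101 40/257 9180/25957 -6240/25957 -7 -8 S
1 1/5 10/53 153/530 -3/265 -7 -9 W
2 40/293 8/25 2844/7325 1344/7325 -8 -9 N
3 20/97 4/17 558/1649 48/1649 -8 -8 E
4 40/101 40/257 9180/25957 -6240/25957 -7 -8 S
5 1/5 10/53 153/530 -3/265 -7 -9 W
6 40/293 8/25 2844/7325 1344/7325 -8 -9 N
final -8 -8 E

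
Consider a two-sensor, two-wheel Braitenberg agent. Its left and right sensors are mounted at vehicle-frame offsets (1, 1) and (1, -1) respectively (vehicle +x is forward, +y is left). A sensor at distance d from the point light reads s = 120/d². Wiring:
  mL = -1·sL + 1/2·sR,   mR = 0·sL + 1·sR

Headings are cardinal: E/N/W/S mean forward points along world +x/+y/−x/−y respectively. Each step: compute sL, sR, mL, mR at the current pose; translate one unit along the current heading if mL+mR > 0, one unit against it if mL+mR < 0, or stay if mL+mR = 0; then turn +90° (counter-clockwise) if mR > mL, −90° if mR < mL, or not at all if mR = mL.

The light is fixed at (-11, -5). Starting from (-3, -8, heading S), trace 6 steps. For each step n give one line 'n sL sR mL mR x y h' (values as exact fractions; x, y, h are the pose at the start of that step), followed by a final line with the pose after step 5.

n=0: pose=(-3,-8,S); sL=120/97, sR=24/13; mL=-396/1261, mR=24/13; mL+mR=1932/1261 → advance +1; mR−mL=2724/1261 → turn +1·90°
n=1: pose=(-3,-9,E); sL=4/3, sR=60/53; mL=-122/159, mR=60/53; mL+mR=58/159 → advance +1; mR−mL=302/159 → turn +1·90°
n=2: pose=(-2,-9,N); sL=120/73, sR=120/109; mL=-8700/7957, mR=120/109; mL+mR=60/7957 → advance +1; mR−mL=17460/7957 → turn +1·90°
n=3: pose=(-2,-8,W); sL=3/2, sR=30/17; mL=-21/34, mR=30/17; mL+mR=39/34 → advance +1; mR−mL=81/34 → turn +1·90°
n=4: pose=(-3,-8,S); sL=120/97, sR=24/13; mL=-396/1261, mR=24/13; mL+mR=1932/1261 → advance +1; mR−mL=2724/1261 → turn +1·90°
n=5: pose=(-3,-9,E); sL=4/3, sR=60/53; mL=-122/159, mR=60/53; mL+mR=58/159 → advance +1; mR−mL=302/159 → turn +1·90°

0 120/97 24/13 -396/1261 24/13 -3 -8 S
1 4/3 60/53 -122/159 60/53 -3 -9 E
2 120/73 120/109 -8700/7957 120/109 -2 -9 N
3 3/2 30/17 -21/34 30/17 -2 -8 W
4 120/97 24/13 -396/1261 24/13 -3 -8 S
5 4/3 60/53 -122/159 60/53 -3 -9 E
final -2 -9 N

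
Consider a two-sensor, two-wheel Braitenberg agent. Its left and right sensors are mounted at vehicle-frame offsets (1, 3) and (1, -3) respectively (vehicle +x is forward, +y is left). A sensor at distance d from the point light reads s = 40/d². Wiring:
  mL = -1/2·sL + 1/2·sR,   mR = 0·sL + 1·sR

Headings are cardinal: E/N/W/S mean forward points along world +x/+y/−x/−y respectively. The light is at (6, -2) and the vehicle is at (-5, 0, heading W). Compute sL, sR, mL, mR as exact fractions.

8/29 40/169 -96/4901 40/169

left sensor world pos  = (-6, -3); dL² = 145
right sensor world pos = (-6, 3); dR² = 169
sL = 40/145 = 8/29
sR = 40/169 = 40/169
mL = -1/2·sL + 1/2·sR = -96/4901
mR = 0·sL + 1·sR = 40/169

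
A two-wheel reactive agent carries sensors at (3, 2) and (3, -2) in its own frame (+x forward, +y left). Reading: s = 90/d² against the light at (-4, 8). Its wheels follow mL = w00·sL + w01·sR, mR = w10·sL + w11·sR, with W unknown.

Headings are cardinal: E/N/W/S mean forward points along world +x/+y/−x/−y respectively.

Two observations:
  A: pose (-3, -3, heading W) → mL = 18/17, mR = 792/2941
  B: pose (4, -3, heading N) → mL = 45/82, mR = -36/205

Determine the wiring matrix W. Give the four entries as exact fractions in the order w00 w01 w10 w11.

0 1 -1/2 1/2

obs A: pose=(-3,-3,W) → sL=90/173, sR=18/17, mL=18/17, mR=792/2941
obs B: pose=(4,-3,N) → sL=9/10, sR=45/82, mL=45/82, mR=-36/205
sensor matrix S = [[90/173, 18/17], [9/10, 45/82]]; det S = -402408/602905
solve [mL_A; mL_B] = S·[w00; w01] and [mR_A; mR_B] = S·[w10; w11]:
  w00 = 0, w01 = 1, w10 = -1/2, w11 = 1/2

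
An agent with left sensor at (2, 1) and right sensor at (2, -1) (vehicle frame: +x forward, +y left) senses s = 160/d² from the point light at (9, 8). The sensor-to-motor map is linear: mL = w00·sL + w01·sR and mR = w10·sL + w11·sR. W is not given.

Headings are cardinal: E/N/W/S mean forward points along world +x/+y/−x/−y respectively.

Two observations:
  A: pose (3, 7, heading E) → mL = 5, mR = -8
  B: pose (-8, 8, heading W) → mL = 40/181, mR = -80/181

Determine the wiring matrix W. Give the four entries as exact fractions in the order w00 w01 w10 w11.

obs A: pose=(3,7,E) → sL=10, sR=8, mL=5, mR=-8
obs B: pose=(-8,8,W) → sL=80/181, sR=80/181, mL=40/181, mR=-80/181
sensor matrix S = [[10, 8], [80/181, 80/181]]; det S = 160/181
solve [mL_A; mL_B] = S·[w00; w01] and [mR_A; mR_B] = S·[w10; w11]:
  w00 = 1/2, w01 = 0, w10 = 0, w11 = -1

1/2 0 0 -1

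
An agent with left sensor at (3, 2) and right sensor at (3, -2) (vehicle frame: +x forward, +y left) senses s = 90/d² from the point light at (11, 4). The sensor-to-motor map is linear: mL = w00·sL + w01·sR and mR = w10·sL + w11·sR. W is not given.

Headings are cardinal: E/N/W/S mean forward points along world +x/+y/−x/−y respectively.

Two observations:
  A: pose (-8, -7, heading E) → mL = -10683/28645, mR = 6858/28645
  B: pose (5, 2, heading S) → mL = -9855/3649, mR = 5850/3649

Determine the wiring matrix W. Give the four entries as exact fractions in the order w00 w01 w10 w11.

-1 -1/2 1/2 1/2

obs A: pose=(-8,-7,E) → sL=90/337, sR=18/85, mL=-10683/28645, mR=6858/28645
obs B: pose=(5,2,S) → sL=90/41, sR=90/89, mL=-9855/3649, mR=5850/3649
sensor matrix S = [[90/337, 18/85], [90/41, 90/89]]; det S = -4072032/20905121
solve [mL_A; mL_B] = S·[w00; w01] and [mR_A; mR_B] = S·[w10; w11]:
  w00 = -1, w01 = -1/2, w10 = 1/2, w11 = 1/2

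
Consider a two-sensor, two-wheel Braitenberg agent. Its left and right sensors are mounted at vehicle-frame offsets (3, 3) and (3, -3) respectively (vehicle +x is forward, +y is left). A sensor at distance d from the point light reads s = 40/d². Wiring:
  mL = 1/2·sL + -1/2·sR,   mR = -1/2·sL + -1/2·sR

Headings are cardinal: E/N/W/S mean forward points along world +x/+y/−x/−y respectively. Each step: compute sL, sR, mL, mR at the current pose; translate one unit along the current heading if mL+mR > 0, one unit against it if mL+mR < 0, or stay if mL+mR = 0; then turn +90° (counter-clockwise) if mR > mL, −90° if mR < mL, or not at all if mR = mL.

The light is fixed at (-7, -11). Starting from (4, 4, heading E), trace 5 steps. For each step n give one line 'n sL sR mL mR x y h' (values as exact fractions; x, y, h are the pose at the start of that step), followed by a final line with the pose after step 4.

0 1/13 2/17 -9/442 -43/442 4 4 E
1 40/313 40/193 -2400/60409 -10120/60409 3 4 S
2 20/109 4/41 192/4469 -628/4469 3 5 W
3 8/85 40/557 528/47345 -3928/47345 4 5 N
4 1/13 2/17 -9/442 -43/442 4 4 E
final 3 4 S

n=0: pose=(4,4,E); sL=1/13, sR=2/17; mL=-9/442, mR=-43/442; mL+mR=-2/17 → advance -1; mR−mL=-1/13 → turn -1·90°
n=1: pose=(3,4,S); sL=40/313, sR=40/193; mL=-2400/60409, mR=-10120/60409; mL+mR=-40/193 → advance -1; mR−mL=-40/313 → turn -1·90°
n=2: pose=(3,5,W); sL=20/109, sR=4/41; mL=192/4469, mR=-628/4469; mL+mR=-4/41 → advance -1; mR−mL=-20/109 → turn -1·90°
n=3: pose=(4,5,N); sL=8/85, sR=40/557; mL=528/47345, mR=-3928/47345; mL+mR=-40/557 → advance -1; mR−mL=-8/85 → turn -1·90°
n=4: pose=(4,4,E); sL=1/13, sR=2/17; mL=-9/442, mR=-43/442; mL+mR=-2/17 → advance -1; mR−mL=-1/13 → turn -1·90°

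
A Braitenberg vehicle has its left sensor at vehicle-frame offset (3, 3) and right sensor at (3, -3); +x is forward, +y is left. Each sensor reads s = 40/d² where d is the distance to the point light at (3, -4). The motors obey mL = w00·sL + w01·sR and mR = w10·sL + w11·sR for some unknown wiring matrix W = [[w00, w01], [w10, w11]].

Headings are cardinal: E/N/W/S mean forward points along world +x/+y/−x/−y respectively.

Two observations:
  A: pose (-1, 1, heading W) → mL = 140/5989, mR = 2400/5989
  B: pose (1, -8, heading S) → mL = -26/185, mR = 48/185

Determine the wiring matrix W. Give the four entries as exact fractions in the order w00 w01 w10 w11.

1/2 -1 1 -1

obs A: pose=(-1,1,W) → sL=40/53, sR=40/113, mL=140/5989, mR=2400/5989
obs B: pose=(1,-8,S) → sL=4/5, sR=20/37, mL=-26/185, mR=48/185
sensor matrix S = [[40/53, 40/113], [4/5, 20/37]]; det S = 27648/221593
solve [mL_A; mL_B] = S·[w00; w01] and [mR_A; mR_B] = S·[w10; w11]:
  w00 = 1/2, w01 = -1, w10 = 1, w11 = -1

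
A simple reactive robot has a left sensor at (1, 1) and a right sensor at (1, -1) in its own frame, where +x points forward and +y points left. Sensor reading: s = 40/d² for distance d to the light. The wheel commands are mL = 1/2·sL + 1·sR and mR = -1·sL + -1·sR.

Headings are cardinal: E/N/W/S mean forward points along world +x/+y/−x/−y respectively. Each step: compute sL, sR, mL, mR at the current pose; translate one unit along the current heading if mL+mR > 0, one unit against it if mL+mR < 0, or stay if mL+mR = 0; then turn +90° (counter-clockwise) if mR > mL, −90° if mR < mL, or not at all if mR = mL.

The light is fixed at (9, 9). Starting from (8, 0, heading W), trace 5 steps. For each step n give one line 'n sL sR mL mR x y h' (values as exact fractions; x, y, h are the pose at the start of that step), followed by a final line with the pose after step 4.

0 5/13 10/17 345/442 -215/221 8 0 W
1 8/13 8/13 12/13 -16/13 9 0 N
2 20/41 20/61 1430/2501 -2040/2501 9 -1 E
3 40/121 8/25 1468/3025 -1968/3025 8 -1 S
4 5/13 10/17 345/442 -215/221 8 0 W
final 9 0 N

n=0: pose=(8,0,W); sL=5/13, sR=10/17; mL=345/442, mR=-215/221; mL+mR=-5/26 → advance -1; mR−mL=-775/442 → turn -1·90°
n=1: pose=(9,0,N); sL=8/13, sR=8/13; mL=12/13, mR=-16/13; mL+mR=-4/13 → advance -1; mR−mL=-28/13 → turn -1·90°
n=2: pose=(9,-1,E); sL=20/41, sR=20/61; mL=1430/2501, mR=-2040/2501; mL+mR=-10/41 → advance -1; mR−mL=-3470/2501 → turn -1·90°
n=3: pose=(8,-1,S); sL=40/121, sR=8/25; mL=1468/3025, mR=-1968/3025; mL+mR=-20/121 → advance -1; mR−mL=-3436/3025 → turn -1·90°
n=4: pose=(8,0,W); sL=5/13, sR=10/17; mL=345/442, mR=-215/221; mL+mR=-5/26 → advance -1; mR−mL=-775/442 → turn -1·90°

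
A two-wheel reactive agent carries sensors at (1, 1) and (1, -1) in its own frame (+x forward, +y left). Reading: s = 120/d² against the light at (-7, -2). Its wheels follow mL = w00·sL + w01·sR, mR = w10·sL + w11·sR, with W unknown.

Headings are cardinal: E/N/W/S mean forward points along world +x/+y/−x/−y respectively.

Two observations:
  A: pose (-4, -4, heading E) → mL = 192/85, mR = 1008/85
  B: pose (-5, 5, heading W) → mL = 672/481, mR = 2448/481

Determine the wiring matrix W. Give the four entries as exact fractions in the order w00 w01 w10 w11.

1 -1 1 1

obs A: pose=(-4,-4,E) → sL=120/17, sR=24/5, mL=192/85, mR=1008/85
obs B: pose=(-5,5,W) → sL=120/37, sR=24/13, mL=672/481, mR=2448/481
sensor matrix S = [[120/17, 24/5], [120/37, 24/13]]; det S = -20736/8177
solve [mL_A; mL_B] = S·[w00; w01] and [mR_A; mR_B] = S·[w10; w11]:
  w00 = 1, w01 = -1, w10 = 1, w11 = 1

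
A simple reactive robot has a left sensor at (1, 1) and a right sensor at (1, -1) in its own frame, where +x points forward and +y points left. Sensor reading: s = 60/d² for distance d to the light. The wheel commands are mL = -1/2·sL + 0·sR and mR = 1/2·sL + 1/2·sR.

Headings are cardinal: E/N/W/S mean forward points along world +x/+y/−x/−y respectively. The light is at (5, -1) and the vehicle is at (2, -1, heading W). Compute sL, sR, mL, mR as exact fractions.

60/17 60/17 -30/17 60/17

left sensor world pos  = (1, -2); dL² = 17
right sensor world pos = (1, 0); dR² = 17
sL = 60/17 = 60/17
sR = 60/17 = 60/17
mL = -1/2·sL + 0·sR = -30/17
mR = 1/2·sL + 1/2·sR = 60/17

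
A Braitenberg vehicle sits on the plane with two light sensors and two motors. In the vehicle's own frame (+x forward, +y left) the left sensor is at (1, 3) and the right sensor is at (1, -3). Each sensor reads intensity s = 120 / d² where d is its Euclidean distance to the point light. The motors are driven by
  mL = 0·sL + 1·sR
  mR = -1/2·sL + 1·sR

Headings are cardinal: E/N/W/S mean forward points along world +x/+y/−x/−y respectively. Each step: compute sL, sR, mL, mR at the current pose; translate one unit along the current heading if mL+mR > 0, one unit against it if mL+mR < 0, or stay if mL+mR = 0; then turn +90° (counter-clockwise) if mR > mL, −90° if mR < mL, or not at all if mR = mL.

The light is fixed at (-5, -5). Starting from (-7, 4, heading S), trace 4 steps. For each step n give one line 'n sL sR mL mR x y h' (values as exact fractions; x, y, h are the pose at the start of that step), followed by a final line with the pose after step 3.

n=0: pose=(-7,4,S); sL=24/13, sR=120/89; mL=120/89, mR=492/1157; mL+mR=2052/1157 → advance +1; mR−mL=-12/13 → turn -1·90°
n=1: pose=(-7,3,W); sL=60/17, sR=12/13; mL=12/13, mR=-186/221; mL+mR=18/221 → advance +1; mR−mL=-30/17 → turn -1·90°
n=2: pose=(-8,3,N); sL=40/39, sR=40/27; mL=40/27, mR=340/351; mL+mR=860/351 → advance +1; mR−mL=-20/39 → turn -1·90°
n=3: pose=(-8,4,E); sL=30/37, sR=3; mL=3, mR=96/37; mL+mR=207/37 → advance +1; mR−mL=-15/37 → turn -1·90°

0 24/13 120/89 120/89 492/1157 -7 4 S
1 60/17 12/13 12/13 -186/221 -7 3 W
2 40/39 40/27 40/27 340/351 -8 3 N
3 30/37 3 3 96/37 -8 4 E
final -7 4 S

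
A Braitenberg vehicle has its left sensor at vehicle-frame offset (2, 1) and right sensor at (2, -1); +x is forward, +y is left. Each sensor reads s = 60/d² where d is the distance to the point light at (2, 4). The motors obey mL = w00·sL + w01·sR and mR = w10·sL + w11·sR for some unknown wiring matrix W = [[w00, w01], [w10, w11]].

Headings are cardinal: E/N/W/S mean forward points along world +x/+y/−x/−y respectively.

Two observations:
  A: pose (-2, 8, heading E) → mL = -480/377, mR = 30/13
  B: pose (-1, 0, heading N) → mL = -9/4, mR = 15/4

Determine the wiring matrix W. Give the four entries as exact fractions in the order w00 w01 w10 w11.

1/2 -1/2 0 1/2

obs A: pose=(-2,8,E) → sL=60/29, sR=60/13, mL=-480/377, mR=30/13
obs B: pose=(-1,0,N) → sL=3, sR=15/2, mL=-9/4, mR=15/4
sensor matrix S = [[60/29, 60/13], [3, 15/2]]; det S = 630/377
solve [mL_A; mL_B] = S·[w00; w01] and [mR_A; mR_B] = S·[w10; w11]:
  w00 = 1/2, w01 = -1/2, w10 = 0, w11 = 1/2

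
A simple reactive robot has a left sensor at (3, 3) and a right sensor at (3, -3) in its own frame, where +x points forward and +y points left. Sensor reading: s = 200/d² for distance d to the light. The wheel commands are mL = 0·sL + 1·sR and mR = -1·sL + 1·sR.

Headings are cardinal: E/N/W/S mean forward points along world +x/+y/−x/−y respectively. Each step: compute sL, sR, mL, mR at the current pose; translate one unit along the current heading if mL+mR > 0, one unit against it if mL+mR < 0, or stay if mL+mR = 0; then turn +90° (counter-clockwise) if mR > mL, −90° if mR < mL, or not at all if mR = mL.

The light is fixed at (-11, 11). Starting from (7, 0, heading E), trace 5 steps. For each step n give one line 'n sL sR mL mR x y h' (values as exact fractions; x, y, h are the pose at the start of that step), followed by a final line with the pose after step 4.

n=0: pose=(7,0,E); sL=40/101, sR=200/637; mL=200/637, mR=-5280/64337; mL+mR=14920/64337 → advance +1; mR−mL=-40/101 → turn -1·90°
n=1: pose=(8,0,S); sL=5/17, sR=50/113; mL=50/113, mR=285/1921; mL+mR=1135/1921 → advance +1; mR−mL=-5/17 → turn -1·90°
n=2: pose=(8,-1,W); sL=200/481, sR=200/337; mL=200/337, mR=28800/162097; mL+mR=125000/162097 → advance +1; mR−mL=-200/481 → turn -1·90°
n=3: pose=(7,-1,N); sL=100/153, sR=100/261; mL=100/261, mR=-400/1479; mL+mR=500/4437 → advance +1; mR−mL=-100/153 → turn -1·90°
n=4: pose=(7,0,E); sL=40/101, sR=200/637; mL=200/637, mR=-5280/64337; mL+mR=14920/64337 → advance +1; mR−mL=-40/101 → turn -1·90°

0 40/101 200/637 200/637 -5280/64337 7 0 E
1 5/17 50/113 50/113 285/1921 8 0 S
2 200/481 200/337 200/337 28800/162097 8 -1 W
3 100/153 100/261 100/261 -400/1479 7 -1 N
4 40/101 200/637 200/637 -5280/64337 7 0 E
final 8 0 S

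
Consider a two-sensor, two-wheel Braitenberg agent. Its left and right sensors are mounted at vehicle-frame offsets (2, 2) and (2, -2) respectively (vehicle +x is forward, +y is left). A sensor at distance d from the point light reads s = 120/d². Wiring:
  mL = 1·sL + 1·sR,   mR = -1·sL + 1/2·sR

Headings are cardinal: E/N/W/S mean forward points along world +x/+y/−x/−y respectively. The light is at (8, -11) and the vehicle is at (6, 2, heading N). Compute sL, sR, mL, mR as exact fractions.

120/241 8/15 3728/3615 -836/3615

left sensor world pos  = (4, 4); dL² = 241
right sensor world pos = (8, 4); dR² = 225
sL = 120/241 = 120/241
sR = 120/225 = 8/15
mL = 1·sL + 1·sR = 3728/3615
mR = -1·sL + 1/2·sR = -836/3615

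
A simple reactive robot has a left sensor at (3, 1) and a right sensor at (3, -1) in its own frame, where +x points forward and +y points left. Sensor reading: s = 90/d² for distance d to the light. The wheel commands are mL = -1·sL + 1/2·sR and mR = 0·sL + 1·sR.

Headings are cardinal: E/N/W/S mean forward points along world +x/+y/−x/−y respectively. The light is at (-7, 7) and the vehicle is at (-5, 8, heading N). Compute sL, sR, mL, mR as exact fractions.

90/17 18/5 -297/85 18/5

left sensor world pos  = (-6, 11); dL² = 17
right sensor world pos = (-4, 11); dR² = 25
sL = 90/17 = 90/17
sR = 90/25 = 18/5
mL = -1·sL + 1/2·sR = -297/85
mR = 0·sL + 1·sR = 18/5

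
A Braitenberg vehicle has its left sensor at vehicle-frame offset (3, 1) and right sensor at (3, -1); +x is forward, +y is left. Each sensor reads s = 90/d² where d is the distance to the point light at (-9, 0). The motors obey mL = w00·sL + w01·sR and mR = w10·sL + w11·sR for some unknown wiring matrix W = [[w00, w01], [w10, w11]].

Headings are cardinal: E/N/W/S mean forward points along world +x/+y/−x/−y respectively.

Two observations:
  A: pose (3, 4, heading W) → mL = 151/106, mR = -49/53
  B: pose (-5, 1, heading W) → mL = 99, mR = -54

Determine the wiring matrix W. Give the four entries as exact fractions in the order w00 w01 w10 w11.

1 1/2 -1/2 -1/2

obs A: pose=(3,4,W) → sL=1, sR=45/53, mL=151/106, mR=-49/53
obs B: pose=(-5,1,W) → sL=90, sR=18, mL=99, mR=-54
sensor matrix S = [[1, 45/53], [90, 18]]; det S = -3096/53
solve [mL_A; mL_B] = S·[w00; w01] and [mR_A; mR_B] = S·[w10; w11]:
  w00 = 1, w01 = 1/2, w10 = -1/2, w11 = -1/2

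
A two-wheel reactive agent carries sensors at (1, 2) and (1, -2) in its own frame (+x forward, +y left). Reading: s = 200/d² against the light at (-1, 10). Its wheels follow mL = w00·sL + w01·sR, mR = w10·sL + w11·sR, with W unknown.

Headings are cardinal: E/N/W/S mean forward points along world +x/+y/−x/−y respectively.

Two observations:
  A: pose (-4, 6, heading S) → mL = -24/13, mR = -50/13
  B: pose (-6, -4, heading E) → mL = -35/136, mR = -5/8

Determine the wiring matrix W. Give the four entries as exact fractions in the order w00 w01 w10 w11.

-1/2 1/2 -1/2 0

obs A: pose=(-4,6,S) → sL=100/13, sR=4, mL=-24/13, mR=-50/13
obs B: pose=(-6,-4,E) → sL=5/4, sR=25/34, mL=-35/136, mR=-5/8
sensor matrix S = [[100/13, 4], [5/4, 25/34]]; det S = 145/221
solve [mL_A; mL_B] = S·[w00; w01] and [mR_A; mR_B] = S·[w10; w11]:
  w00 = -1/2, w01 = 1/2, w10 = -1/2, w11 = 0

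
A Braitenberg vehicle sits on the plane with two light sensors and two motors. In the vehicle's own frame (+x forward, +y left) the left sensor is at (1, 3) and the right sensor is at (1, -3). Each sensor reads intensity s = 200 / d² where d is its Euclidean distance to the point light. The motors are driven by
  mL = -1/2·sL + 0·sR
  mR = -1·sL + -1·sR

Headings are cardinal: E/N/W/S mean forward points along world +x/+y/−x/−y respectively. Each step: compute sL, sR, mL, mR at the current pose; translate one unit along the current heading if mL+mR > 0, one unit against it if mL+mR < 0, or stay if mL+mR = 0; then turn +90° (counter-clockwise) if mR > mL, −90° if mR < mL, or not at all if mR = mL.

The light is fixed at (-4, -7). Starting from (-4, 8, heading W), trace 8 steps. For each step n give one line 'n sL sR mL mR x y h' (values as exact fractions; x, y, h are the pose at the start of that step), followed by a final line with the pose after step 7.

0 40/29 8/13 -20/29 -752/377 -4 8 W
1 10/13 25/34 -5/13 -665/442 -3 8 N
2 200/293 8/5 -100/293 -3344/1465 -3 7 E
3 100/89 100/89 -50/89 -200/89 -4 7 S
4 40/29 8/13 -20/29 -752/377 -4 8 W
5 10/13 25/34 -5/13 -665/442 -3 8 N
6 200/293 8/5 -100/293 -3344/1465 -3 7 E
7 100/89 100/89 -50/89 -200/89 -4 7 S
final -4 8 W

n=0: pose=(-4,8,W); sL=40/29, sR=8/13; mL=-20/29, mR=-752/377; mL+mR=-1012/377 → advance -1; mR−mL=-492/377 → turn -1·90°
n=1: pose=(-3,8,N); sL=10/13, sR=25/34; mL=-5/13, mR=-665/442; mL+mR=-835/442 → advance -1; mR−mL=-495/442 → turn -1·90°
n=2: pose=(-3,7,E); sL=200/293, sR=8/5; mL=-100/293, mR=-3344/1465; mL+mR=-3844/1465 → advance -1; mR−mL=-2844/1465 → turn -1·90°
n=3: pose=(-4,7,S); sL=100/89, sR=100/89; mL=-50/89, mR=-200/89; mL+mR=-250/89 → advance -1; mR−mL=-150/89 → turn -1·90°
n=4: pose=(-4,8,W); sL=40/29, sR=8/13; mL=-20/29, mR=-752/377; mL+mR=-1012/377 → advance -1; mR−mL=-492/377 → turn -1·90°
n=5: pose=(-3,8,N); sL=10/13, sR=25/34; mL=-5/13, mR=-665/442; mL+mR=-835/442 → advance -1; mR−mL=-495/442 → turn -1·90°
n=6: pose=(-3,7,E); sL=200/293, sR=8/5; mL=-100/293, mR=-3344/1465; mL+mR=-3844/1465 → advance -1; mR−mL=-2844/1465 → turn -1·90°
n=7: pose=(-4,7,S); sL=100/89, sR=100/89; mL=-50/89, mR=-200/89; mL+mR=-250/89 → advance -1; mR−mL=-150/89 → turn -1·90°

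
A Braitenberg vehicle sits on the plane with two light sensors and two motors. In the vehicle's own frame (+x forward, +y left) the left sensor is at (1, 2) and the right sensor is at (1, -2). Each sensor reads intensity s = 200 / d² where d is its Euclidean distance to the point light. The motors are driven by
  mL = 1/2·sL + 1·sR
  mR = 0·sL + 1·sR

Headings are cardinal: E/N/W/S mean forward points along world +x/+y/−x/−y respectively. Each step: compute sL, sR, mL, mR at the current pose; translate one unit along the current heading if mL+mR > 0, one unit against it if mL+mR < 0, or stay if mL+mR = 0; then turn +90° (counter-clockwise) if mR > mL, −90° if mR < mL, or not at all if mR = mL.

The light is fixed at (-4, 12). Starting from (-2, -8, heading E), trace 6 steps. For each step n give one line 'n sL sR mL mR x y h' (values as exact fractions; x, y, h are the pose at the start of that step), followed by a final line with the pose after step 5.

n=0: pose=(-2,-8,E); sL=200/333, sR=200/493; mL=115900/164169, mR=200/493; mL+mR=182500/164169 → advance +1; mR−mL=-100/333 → turn -1·90°
n=1: pose=(-1,-8,S); sL=100/233, sR=100/221; mL=34350/51493, mR=100/221; mL+mR=57650/51493 → advance +1; mR−mL=-50/233 → turn -1·90°
n=2: pose=(-1,-9,W); sL=200/533, sR=40/73; mL=28620/38909, mR=40/73; mL+mR=49940/38909 → advance +1; mR−mL=-100/533 → turn -1·90°
n=3: pose=(-2,-9,N); sL=1/2, sR=25/52; mL=19/26, mR=25/52; mL+mR=63/52 → advance +1; mR−mL=-1/4 → turn -1·90°
n=4: pose=(-2,-8,E); sL=200/333, sR=200/493; mL=115900/164169, mR=200/493; mL+mR=182500/164169 → advance +1; mR−mL=-100/333 → turn -1·90°
n=5: pose=(-1,-8,S); sL=100/233, sR=100/221; mL=34350/51493, mR=100/221; mL+mR=57650/51493 → advance +1; mR−mL=-50/233 → turn -1·90°

0 200/333 200/493 115900/164169 200/493 -2 -8 E
1 100/233 100/221 34350/51493 100/221 -1 -8 S
2 200/533 40/73 28620/38909 40/73 -1 -9 W
3 1/2 25/52 19/26 25/52 -2 -9 N
4 200/333 200/493 115900/164169 200/493 -2 -8 E
5 100/233 100/221 34350/51493 100/221 -1 -8 S
final -1 -9 W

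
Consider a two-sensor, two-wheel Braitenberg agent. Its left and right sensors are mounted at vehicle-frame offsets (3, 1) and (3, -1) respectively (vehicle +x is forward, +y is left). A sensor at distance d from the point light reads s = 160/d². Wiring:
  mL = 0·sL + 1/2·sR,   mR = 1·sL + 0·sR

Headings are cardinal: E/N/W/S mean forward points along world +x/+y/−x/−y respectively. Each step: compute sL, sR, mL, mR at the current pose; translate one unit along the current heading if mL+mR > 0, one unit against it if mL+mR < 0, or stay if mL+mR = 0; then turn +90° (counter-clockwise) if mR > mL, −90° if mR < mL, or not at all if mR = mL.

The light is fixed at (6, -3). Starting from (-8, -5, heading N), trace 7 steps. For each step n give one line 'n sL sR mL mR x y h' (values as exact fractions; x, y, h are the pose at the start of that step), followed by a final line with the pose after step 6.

n=0: pose=(-8,-5,N); sL=80/113, sR=16/17; mL=8/17, mR=80/113; mL+mR=2264/1921 → advance +1; mR−mL=456/1921 → turn +1·90°
n=1: pose=(-8,-4,W); sL=160/293, sR=160/289; mL=80/289, mR=160/293; mL+mR=69680/84677 → advance +1; mR−mL=22800/84677 → turn +1·90°
n=2: pose=(-9,-4,S); sL=40/53, sR=10/17; mL=5/17, mR=40/53; mL+mR=945/901 → advance +1; mR−mL=415/901 → turn +1·90°
n=3: pose=(-9,-5,E); sL=32/29, sR=160/153; mL=80/153, mR=32/29; mL+mR=7216/4437 → advance +1; mR−mL=2576/4437 → turn +1·90°
n=4: pose=(-8,-5,N); sL=80/113, sR=16/17; mL=8/17, mR=80/113; mL+mR=2264/1921 → advance +1; mR−mL=456/1921 → turn +1·90°
n=5: pose=(-8,-4,W); sL=160/293, sR=160/289; mL=80/289, mR=160/293; mL+mR=69680/84677 → advance +1; mR−mL=22800/84677 → turn +1·90°
n=6: pose=(-9,-4,S); sL=40/53, sR=10/17; mL=5/17, mR=40/53; mL+mR=945/901 → advance +1; mR−mL=415/901 → turn +1·90°

0 80/113 16/17 8/17 80/113 -8 -5 N
1 160/293 160/289 80/289 160/293 -8 -4 W
2 40/53 10/17 5/17 40/53 -9 -4 S
3 32/29 160/153 80/153 32/29 -9 -5 E
4 80/113 16/17 8/17 80/113 -8 -5 N
5 160/293 160/289 80/289 160/293 -8 -4 W
6 40/53 10/17 5/17 40/53 -9 -4 S
final -9 -5 E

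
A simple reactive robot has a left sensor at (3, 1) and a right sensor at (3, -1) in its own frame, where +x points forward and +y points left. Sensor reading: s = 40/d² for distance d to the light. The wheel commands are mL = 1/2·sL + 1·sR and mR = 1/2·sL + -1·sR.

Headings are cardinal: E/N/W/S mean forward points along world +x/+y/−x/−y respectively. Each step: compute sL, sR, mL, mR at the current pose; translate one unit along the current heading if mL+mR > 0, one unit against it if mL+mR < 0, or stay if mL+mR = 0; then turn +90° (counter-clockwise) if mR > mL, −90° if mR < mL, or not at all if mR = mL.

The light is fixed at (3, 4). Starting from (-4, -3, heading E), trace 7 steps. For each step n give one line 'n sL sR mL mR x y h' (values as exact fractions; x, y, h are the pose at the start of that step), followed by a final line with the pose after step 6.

n=0: pose=(-4,-3,E); sL=10/13, sR=1/2; mL=23/26, mR=-3/26; mL+mR=10/13 → advance +1; mR−mL=-1 → turn -1·90°
n=1: pose=(-3,-3,S); sL=8/25, sR=40/149; mL=1596/3725, mR=-404/3725; mL+mR=8/25 → advance +1; mR−mL=-80/149 → turn -1·90°
n=2: pose=(-3,-4,W); sL=20/81, sR=4/13; mL=454/1053, mR=-194/1053; mL+mR=20/81 → advance +1; mR−mL=-8/13 → turn -1·90°
n=3: pose=(-4,-4,N); sL=40/89, sR=40/61; mL=4780/5429, mR=-2340/5429; mL+mR=40/89 → advance +1; mR−mL=-80/61 → turn -1·90°
n=4: pose=(-4,-3,E); sL=10/13, sR=1/2; mL=23/26, mR=-3/26; mL+mR=10/13 → advance +1; mR−mL=-1 → turn -1·90°
n=5: pose=(-3,-3,S); sL=8/25, sR=40/149; mL=1596/3725, mR=-404/3725; mL+mR=8/25 → advance +1; mR−mL=-80/149 → turn -1·90°
n=6: pose=(-3,-4,W); sL=20/81, sR=4/13; mL=454/1053, mR=-194/1053; mL+mR=20/81 → advance +1; mR−mL=-8/13 → turn -1·90°

0 10/13 1/2 23/26 -3/26 -4 -3 E
1 8/25 40/149 1596/3725 -404/3725 -3 -3 S
2 20/81 4/13 454/1053 -194/1053 -3 -4 W
3 40/89 40/61 4780/5429 -2340/5429 -4 -4 N
4 10/13 1/2 23/26 -3/26 -4 -3 E
5 8/25 40/149 1596/3725 -404/3725 -3 -3 S
6 20/81 4/13 454/1053 -194/1053 -3 -4 W
final -4 -4 N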